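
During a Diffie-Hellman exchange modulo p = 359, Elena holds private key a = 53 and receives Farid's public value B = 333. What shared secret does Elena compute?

Shared key K = 333^53 mod 359.
333^1 ≡ 333 (mod 359)
333^2 = (333^1)^2 ≡ 333^2 = 110889 ≡ 317 (mod 359)
333^4 = (333^2)^2 ≡ 317^2 = 100489 ≡ 328 (mod 359)
333^8 = (333^4)^2 ≡ 328^2 = 107584 ≡ 243 (mod 359)
333^16 = (333^8)^2 ≡ 243^2 = 59049 ≡ 173 (mod 359)
333^32 = (333^16)^2 ≡ 173^2 = 29929 ≡ 132 (mod 359)
333^53 = 333^32 · 333^16 · 333^4 · 333^1 ≡ 132 · 173 · 328 · 333 ≡ 245 (mod 359).

245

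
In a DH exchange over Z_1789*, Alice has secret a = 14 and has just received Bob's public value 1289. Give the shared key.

1448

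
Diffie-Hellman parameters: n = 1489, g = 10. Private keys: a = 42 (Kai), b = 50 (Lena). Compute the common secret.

1190

Kai sends A = g^a mod n = 10^42 mod 1489.
10^1 ≡ 10 (mod 1489)
10^2 = (10^1)^2 ≡ 10^2 = 100 ≡ 100 (mod 1489)
10^4 = (10^2)^2 ≡ 100^2 = 10000 ≡ 1066 (mod 1489)
10^8 = (10^4)^2 ≡ 1066^2 = 1136356 ≡ 249 (mod 1489)
10^16 = (10^8)^2 ≡ 249^2 = 62001 ≡ 952 (mod 1489)
10^32 = (10^16)^2 ≡ 952^2 = 906304 ≡ 992 (mod 1489)
10^42 = 10^32 · 10^8 · 10^2 ≡ 992 · 249 · 100 ≡ 1268 (mod 1489).
So A = 1268. Lena then computes K = A^b mod n = 1268^50 mod 1489.
1268^1 ≡ 1268 (mod 1489)
1268^2 = (1268^1)^2 ≡ 1268^2 = 1607824 ≡ 1193 (mod 1489)
1268^4 = (1268^2)^2 ≡ 1193^2 = 1423249 ≡ 1254 (mod 1489)
1268^8 = (1268^4)^2 ≡ 1254^2 = 1572516 ≡ 132 (mod 1489)
1268^16 = (1268^8)^2 ≡ 132^2 = 17424 ≡ 1045 (mod 1489)
1268^32 = (1268^16)^2 ≡ 1045^2 = 1092025 ≡ 588 (mod 1489)
1268^50 = 1268^32 · 1268^16 · 1268^2 ≡ 588 · 1045 · 1193 ≡ 1190 (mod 1489).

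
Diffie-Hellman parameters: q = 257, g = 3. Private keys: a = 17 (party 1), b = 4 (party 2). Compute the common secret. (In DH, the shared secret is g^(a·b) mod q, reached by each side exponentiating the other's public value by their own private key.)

246

Party 1 sends A = g^a mod q = 3^17 mod 257.
3^1 ≡ 3 (mod 257)
3^2 = (3^1)^2 ≡ 3^2 = 9 ≡ 9 (mod 257)
3^4 = (3^2)^2 ≡ 9^2 = 81 ≡ 81 (mod 257)
3^8 = (3^4)^2 ≡ 81^2 = 6561 ≡ 136 (mod 257)
3^16 = (3^8)^2 ≡ 136^2 = 18496 ≡ 249 (mod 257)
3^17 = 3^16 · 3^1 ≡ 249 · 3 ≡ 233 (mod 257).
So A = 233. Party 2 then computes K = A^b mod q = 233^4 mod 257.
233^1 ≡ 233 (mod 257)
233^2 = (233^1)^2 ≡ 233^2 = 54289 ≡ 62 (mod 257)
233^4 = (233^2)^2 ≡ 62^2 = 3844 ≡ 246 (mod 257)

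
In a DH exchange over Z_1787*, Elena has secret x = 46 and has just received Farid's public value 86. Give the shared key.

Shared key K = 86^46 mod 1787.
86^1 ≡ 86 (mod 1787)
86^2 = (86^1)^2 ≡ 86^2 = 7396 ≡ 248 (mod 1787)
86^4 = (86^2)^2 ≡ 248^2 = 61504 ≡ 746 (mod 1787)
86^8 = (86^4)^2 ≡ 746^2 = 556516 ≡ 759 (mod 1787)
86^16 = (86^8)^2 ≡ 759^2 = 576081 ≡ 667 (mod 1787)
86^32 = (86^16)^2 ≡ 667^2 = 444889 ≡ 1713 (mod 1787)
86^46 = 86^32 · 86^8 · 86^4 · 86^2 ≡ 1713 · 759 · 746 · 248 ≡ 853 (mod 1787).

853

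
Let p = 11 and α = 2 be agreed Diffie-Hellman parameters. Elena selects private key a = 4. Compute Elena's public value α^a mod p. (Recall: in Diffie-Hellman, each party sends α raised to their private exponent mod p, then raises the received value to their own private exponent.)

5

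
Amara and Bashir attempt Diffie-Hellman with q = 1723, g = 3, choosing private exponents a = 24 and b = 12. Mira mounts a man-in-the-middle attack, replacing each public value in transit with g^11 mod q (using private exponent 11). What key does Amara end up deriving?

Amara receives Mira's public value M = 3^11 mod 1723 instead of the honest one.
3^1 ≡ 3 (mod 1723)
3^2 = (3^1)^2 ≡ 3^2 = 9 ≡ 9 (mod 1723)
3^4 = (3^2)^2 ≡ 9^2 = 81 ≡ 81 (mod 1723)
3^8 = (3^4)^2 ≡ 81^2 = 6561 ≡ 1392 (mod 1723)
3^11 = 3^8 · 3^2 · 3^1 ≡ 1392 · 9 · 3 ≡ 1401 (mod 1723).
So M = 1401. Amara computes K = M^24 mod 1723.
1401^1 ≡ 1401 (mod 1723)
1401^2 = (1401^1)^2 ≡ 1401^2 = 1962801 ≡ 304 (mod 1723)
1401^4 = (1401^2)^2 ≡ 304^2 = 92416 ≡ 1097 (mod 1723)
1401^8 = (1401^4)^2 ≡ 1097^2 = 1203409 ≡ 755 (mod 1723)
1401^16 = (1401^8)^2 ≡ 755^2 = 570025 ≡ 1435 (mod 1723)
1401^24 = 1401^16 · 1401^8 ≡ 1435 · 755 ≡ 1381 (mod 1723).

1381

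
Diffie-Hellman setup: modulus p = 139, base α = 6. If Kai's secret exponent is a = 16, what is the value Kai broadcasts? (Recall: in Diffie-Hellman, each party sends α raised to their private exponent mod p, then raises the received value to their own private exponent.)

Public value = 6^{16} \pmod{139}.
6^1 ≡ 6 (mod 139)
6^2 = (6^1)^2 ≡ 6^2 = 36 ≡ 36 (mod 139)
6^4 = (6^2)^2 ≡ 36^2 = 1296 ≡ 45 (mod 139)
6^8 = (6^4)^2 ≡ 45^2 = 2025 ≡ 79 (mod 139)
6^16 = (6^8)^2 ≡ 79^2 = 6241 ≡ 125 (mod 139)

125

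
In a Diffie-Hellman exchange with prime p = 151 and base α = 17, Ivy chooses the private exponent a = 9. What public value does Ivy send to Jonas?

Public value = 17^9 mod 151.
17^1 ≡ 17 (mod 151)
17^2 = (17^1)^2 ≡ 17^2 = 289 ≡ 138 (mod 151)
17^4 = (17^2)^2 ≡ 138^2 = 19044 ≡ 18 (mod 151)
17^8 = (17^4)^2 ≡ 18^2 = 324 ≡ 22 (mod 151)
17^9 = 17^8 · 17^1 ≡ 22 · 17 ≡ 72 (mod 151).

72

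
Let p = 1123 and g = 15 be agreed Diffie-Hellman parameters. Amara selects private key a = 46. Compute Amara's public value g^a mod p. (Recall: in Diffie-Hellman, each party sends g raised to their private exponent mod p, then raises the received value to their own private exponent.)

94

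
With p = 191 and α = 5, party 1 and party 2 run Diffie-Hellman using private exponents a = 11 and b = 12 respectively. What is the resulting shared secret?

Party 2 sends B = α^b mod p = 5^12 mod 191.
5^1 ≡ 5 (mod 191)
5^2 = (5^1)^2 ≡ 5^2 = 25 ≡ 25 (mod 191)
5^4 = (5^2)^2 ≡ 25^2 = 625 ≡ 52 (mod 191)
5^8 = (5^4)^2 ≡ 52^2 = 2704 ≡ 30 (mod 191)
5^12 = 5^8 · 5^4 ≡ 30 · 52 ≡ 32 (mod 191).
So B = 32. Party 1 then computes K = B^a mod p = 32^11 mod 191.
32^1 ≡ 32 (mod 191)
32^2 = (32^1)^2 ≡ 32^2 = 1024 ≡ 69 (mod 191)
32^4 = (32^2)^2 ≡ 69^2 = 4761 ≡ 177 (mod 191)
32^8 = (32^4)^2 ≡ 177^2 = 31329 ≡ 5 (mod 191)
32^11 = 32^8 · 32^2 · 32^1 ≡ 5 · 69 · 32 ≡ 153 (mod 191).

153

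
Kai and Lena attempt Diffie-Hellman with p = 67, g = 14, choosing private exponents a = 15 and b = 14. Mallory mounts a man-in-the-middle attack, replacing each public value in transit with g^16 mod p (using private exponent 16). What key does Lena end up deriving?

25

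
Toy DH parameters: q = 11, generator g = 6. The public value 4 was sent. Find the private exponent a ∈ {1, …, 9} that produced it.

Try successive powers of 6 modulo 11:
6^1 ≡ 6
6^2 ≡ 3
6^3 ≡ 7
6^4 ≡ 9
6^5 ≡ 10
6^6 ≡ 5
6^7 ≡ 8
6^8 ≡ 4
Found: a = 8.

8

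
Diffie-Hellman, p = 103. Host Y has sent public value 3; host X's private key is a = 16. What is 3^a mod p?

34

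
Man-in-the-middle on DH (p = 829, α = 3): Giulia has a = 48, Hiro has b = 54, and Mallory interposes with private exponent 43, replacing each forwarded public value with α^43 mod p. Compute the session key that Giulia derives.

Giulia receives Mallory's public value M = 3^43 mod 829 instead of the honest one.
3^1 ≡ 3 (mod 829)
3^2 = (3^1)^2 ≡ 3^2 = 9 ≡ 9 (mod 829)
3^4 = (3^2)^2 ≡ 9^2 = 81 ≡ 81 (mod 829)
3^8 = (3^4)^2 ≡ 81^2 = 6561 ≡ 758 (mod 829)
3^16 = (3^8)^2 ≡ 758^2 = 574564 ≡ 67 (mod 829)
3^32 = (3^16)^2 ≡ 67^2 = 4489 ≡ 344 (mod 829)
3^43 = 3^32 · 3^8 · 3^2 · 3^1 ≡ 344 · 758 · 9 · 3 ≡ 436 (mod 829).
So M = 436. Giulia computes K = M^48 mod 829.
436^1 ≡ 436 (mod 829)
436^2 = (436^1)^2 ≡ 436^2 = 190096 ≡ 255 (mod 829)
436^4 = (436^2)^2 ≡ 255^2 = 65025 ≡ 363 (mod 829)
436^8 = (436^4)^2 ≡ 363^2 = 131769 ≡ 787 (mod 829)
436^16 = (436^8)^2 ≡ 787^2 = 619369 ≡ 106 (mod 829)
436^32 = (436^16)^2 ≡ 106^2 = 11236 ≡ 459 (mod 829)
436^48 = 436^32 · 436^16 ≡ 459 · 106 ≡ 572 (mod 829).

572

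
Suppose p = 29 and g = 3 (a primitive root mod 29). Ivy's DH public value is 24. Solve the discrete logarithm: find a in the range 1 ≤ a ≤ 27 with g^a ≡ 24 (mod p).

24

Try successive powers of 3 modulo 29:
3^1 ≡ 3
3^2 ≡ 9
3^3 ≡ 27
3^4 ≡ 23
3^5 ≡ 11
3^6 ≡ 4
3^7 ≡ 12
3^8 ≡ 7
3^9 ≡ 21
3^10 ≡ 5
3^11 ≡ 15
3^12 ≡ 16
3^13 ≡ 19
3^14 ≡ 28
3^15 ≡ 26
3^16 ≡ 20
3^17 ≡ 2
3^18 ≡ 6
3^19 ≡ 18
3^20 ≡ 25
3^21 ≡ 17
3^22 ≡ 22
3^23 ≡ 8
3^24 ≡ 24
Found: a = 24.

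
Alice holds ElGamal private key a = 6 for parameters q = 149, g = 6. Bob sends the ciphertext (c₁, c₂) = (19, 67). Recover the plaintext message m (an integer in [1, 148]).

104

Shared mask s = c₁^a mod q = 19^6 mod 149.
19^1 ≡ 19 (mod 149)
19^2 = (19^1)^2 ≡ 19^2 = 361 ≡ 63 (mod 149)
19^4 = (19^2)^2 ≡ 63^2 = 3969 ≡ 95 (mod 149)
19^6 = 19^4 · 19^2 ≡ 95 · 63 ≡ 25 (mod 149).
So s = 25; s⁻¹ ≡ 6 (mod 149).
m = c₂ · s⁻¹ mod 149 = 67 · 6 mod 149 = 104.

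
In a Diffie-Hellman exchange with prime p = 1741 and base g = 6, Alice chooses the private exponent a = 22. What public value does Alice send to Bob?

Public value = 6^22 mod 1741.
6^1 ≡ 6 (mod 1741)
6^2 = (6^1)^2 ≡ 6^2 = 36 ≡ 36 (mod 1741)
6^4 = (6^2)^2 ≡ 36^2 = 1296 ≡ 1296 (mod 1741)
6^8 = (6^4)^2 ≡ 1296^2 = 1679616 ≡ 1292 (mod 1741)
6^16 = (6^8)^2 ≡ 1292^2 = 1669264 ≡ 1386 (mod 1741)
6^22 = 6^16 · 6^4 · 6^2 ≡ 1386 · 1296 · 36 ≡ 994 (mod 1741).

994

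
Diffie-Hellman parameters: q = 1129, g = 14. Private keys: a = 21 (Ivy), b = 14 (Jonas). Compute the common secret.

1033

Ivy sends A = g^a mod q = 14^21 mod 1129.
14^1 ≡ 14 (mod 1129)
14^2 = (14^1)^2 ≡ 14^2 = 196 ≡ 196 (mod 1129)
14^4 = (14^2)^2 ≡ 196^2 = 38416 ≡ 30 (mod 1129)
14^8 = (14^4)^2 ≡ 30^2 = 900 ≡ 900 (mod 1129)
14^16 = (14^8)^2 ≡ 900^2 = 810000 ≡ 507 (mod 1129)
14^21 = 14^16 · 14^4 · 14^1 ≡ 507 · 30 · 14 ≡ 688 (mod 1129).
So A = 688. Jonas then computes K = A^b mod q = 688^14 mod 1129.
688^1 ≡ 688 (mod 1129)
688^2 = (688^1)^2 ≡ 688^2 = 473344 ≡ 293 (mod 1129)
688^4 = (688^2)^2 ≡ 293^2 = 85849 ≡ 45 (mod 1129)
688^8 = (688^4)^2 ≡ 45^2 = 2025 ≡ 896 (mod 1129)
688^14 = 688^8 · 688^4 · 688^2 ≡ 896 · 45 · 293 ≡ 1033 (mod 1129).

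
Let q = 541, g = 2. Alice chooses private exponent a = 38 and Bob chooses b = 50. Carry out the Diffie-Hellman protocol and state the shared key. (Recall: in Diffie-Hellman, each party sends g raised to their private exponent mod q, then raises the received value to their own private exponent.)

Bob sends B = g^b mod q = 2^50 mod 541.
2^1 ≡ 2 (mod 541)
2^2 = (2^1)^2 ≡ 2^2 = 4 ≡ 4 (mod 541)
2^4 = (2^2)^2 ≡ 4^2 = 16 ≡ 16 (mod 541)
2^8 = (2^4)^2 ≡ 16^2 = 256 ≡ 256 (mod 541)
2^16 = (2^8)^2 ≡ 256^2 = 65536 ≡ 75 (mod 541)
2^32 = (2^16)^2 ≡ 75^2 = 5625 ≡ 215 (mod 541)
2^50 = 2^32 · 2^16 · 2^2 ≡ 215 · 75 · 4 ≡ 121 (mod 541).
So B = 121. Alice then computes K = B^a mod q = 121^38 mod 541.
121^1 ≡ 121 (mod 541)
121^2 = (121^1)^2 ≡ 121^2 = 14641 ≡ 34 (mod 541)
121^4 = (121^2)^2 ≡ 34^2 = 1156 ≡ 74 (mod 541)
121^8 = (121^4)^2 ≡ 74^2 = 5476 ≡ 66 (mod 541)
121^16 = (121^8)^2 ≡ 66^2 = 4356 ≡ 28 (mod 541)
121^32 = (121^16)^2 ≡ 28^2 = 784 ≡ 243 (mod 541)
121^38 = 121^32 · 121^4 · 121^2 ≡ 243 · 74 · 34 ≡ 58 (mod 541).

58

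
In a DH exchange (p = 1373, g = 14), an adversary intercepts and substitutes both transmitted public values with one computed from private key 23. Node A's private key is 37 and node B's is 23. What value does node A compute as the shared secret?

824

Node A receives an adversary's public value M = 14^23 mod 1373 instead of the honest one.
14^1 ≡ 14 (mod 1373)
14^2 = (14^1)^2 ≡ 14^2 = 196 ≡ 196 (mod 1373)
14^4 = (14^2)^2 ≡ 196^2 = 38416 ≡ 1345 (mod 1373)
14^8 = (14^4)^2 ≡ 1345^2 = 1809025 ≡ 784 (mod 1373)
14^16 = (14^8)^2 ≡ 784^2 = 614656 ≡ 925 (mod 1373)
14^23 = 14^16 · 14^4 · 14^2 · 14^1 ≡ 925 · 1345 · 196 · 14 ≡ 999 (mod 1373).
So M = 999. Node A computes K = M^37 mod 1373.
999^1 ≡ 999 (mod 1373)
999^2 = (999^1)^2 ≡ 999^2 = 998001 ≡ 1203 (mod 1373)
999^4 = (999^2)^2 ≡ 1203^2 = 1447209 ≡ 67 (mod 1373)
999^8 = (999^4)^2 ≡ 67^2 = 4489 ≡ 370 (mod 1373)
999^16 = (999^8)^2 ≡ 370^2 = 136900 ≡ 973 (mod 1373)
999^32 = (999^16)^2 ≡ 973^2 = 946729 ≡ 732 (mod 1373)
999^37 = 999^32 · 999^4 · 999^1 ≡ 732 · 67 · 999 ≡ 824 (mod 1373).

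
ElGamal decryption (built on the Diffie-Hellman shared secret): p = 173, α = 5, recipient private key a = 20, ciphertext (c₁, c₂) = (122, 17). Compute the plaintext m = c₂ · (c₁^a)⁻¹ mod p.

Shared mask s = c₁^a mod p = 122^20 mod 173.
122^1 ≡ 122 (mod 173)
122^2 = (122^1)^2 ≡ 122^2 = 14884 ≡ 6 (mod 173)
122^4 = (122^2)^2 ≡ 6^2 = 36 ≡ 36 (mod 173)
122^8 = (122^4)^2 ≡ 36^2 = 1296 ≡ 85 (mod 173)
122^16 = (122^8)^2 ≡ 85^2 = 7225 ≡ 132 (mod 173)
122^20 = 122^16 · 122^4 ≡ 132 · 36 ≡ 81 (mod 173).
So s = 81; s⁻¹ ≡ 47 (mod 173).
m = c₂ · s⁻¹ mod 173 = 17 · 47 mod 173 = 107.

107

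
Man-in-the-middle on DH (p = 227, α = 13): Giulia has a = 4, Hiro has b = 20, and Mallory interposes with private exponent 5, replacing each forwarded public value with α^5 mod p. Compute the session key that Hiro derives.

57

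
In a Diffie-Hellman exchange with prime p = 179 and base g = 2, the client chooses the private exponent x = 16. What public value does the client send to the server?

22

Public value = 2^16 mod 179.
2^1 ≡ 2 (mod 179)
2^2 = (2^1)^2 ≡ 2^2 = 4 ≡ 4 (mod 179)
2^4 = (2^2)^2 ≡ 4^2 = 16 ≡ 16 (mod 179)
2^8 = (2^4)^2 ≡ 16^2 = 256 ≡ 77 (mod 179)
2^16 = (2^8)^2 ≡ 77^2 = 5929 ≡ 22 (mod 179)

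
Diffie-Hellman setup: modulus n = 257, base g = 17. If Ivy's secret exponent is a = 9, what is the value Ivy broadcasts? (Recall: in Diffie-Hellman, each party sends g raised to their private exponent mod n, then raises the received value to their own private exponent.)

Public value = 17^9 mod 257.
17^1 ≡ 17 (mod 257)
17^2 = (17^1)^2 ≡ 17^2 = 289 ≡ 32 (mod 257)
17^4 = (17^2)^2 ≡ 32^2 = 1024 ≡ 253 (mod 257)
17^8 = (17^4)^2 ≡ 253^2 = 64009 ≡ 16 (mod 257)
17^9 = 17^8 · 17^1 ≡ 16 · 17 ≡ 15 (mod 257).

15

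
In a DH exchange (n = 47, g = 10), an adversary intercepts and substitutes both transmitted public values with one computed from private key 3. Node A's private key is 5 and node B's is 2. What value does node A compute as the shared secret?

40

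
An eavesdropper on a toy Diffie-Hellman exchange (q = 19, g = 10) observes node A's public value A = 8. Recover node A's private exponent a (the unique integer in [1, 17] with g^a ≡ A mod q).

Try successive powers of 10 modulo 19:
10^1 ≡ 10
10^2 ≡ 5
10^3 ≡ 12
10^4 ≡ 6
10^5 ≡ 3
10^6 ≡ 11
10^7 ≡ 15
10^8 ≡ 17
10^9 ≡ 18
10^10 ≡ 9
10^11 ≡ 14
10^12 ≡ 7
10^13 ≡ 13
10^14 ≡ 16
10^15 ≡ 8
Found: a = 15.

15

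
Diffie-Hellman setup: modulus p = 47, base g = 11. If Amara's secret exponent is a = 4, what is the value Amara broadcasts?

24

Public value = 11^4 mod 47.
11^1 ≡ 11 (mod 47)
11^2 = (11^1)^2 ≡ 11^2 = 121 ≡ 27 (mod 47)
11^4 = (11^2)^2 ≡ 27^2 = 729 ≡ 24 (mod 47)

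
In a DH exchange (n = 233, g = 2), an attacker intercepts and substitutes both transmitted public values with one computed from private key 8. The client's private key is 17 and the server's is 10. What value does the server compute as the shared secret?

The server receives an attacker's public value M = 2^8 mod 233 instead of the honest one.
2^1 ≡ 2 (mod 233)
2^2 = (2^1)^2 ≡ 2^2 = 4 ≡ 4 (mod 233)
2^4 = (2^2)^2 ≡ 4^2 = 16 ≡ 16 (mod 233)
2^8 = (2^4)^2 ≡ 16^2 = 256 ≡ 23 (mod 233)
So M = 23. The server computes K = M^10 mod 233.
23^1 ≡ 23 (mod 233)
23^2 = (23^1)^2 ≡ 23^2 = 529 ≡ 63 (mod 233)
23^4 = (23^2)^2 ≡ 63^2 = 3969 ≡ 8 (mod 233)
23^8 = (23^4)^2 ≡ 8^2 = 64 ≡ 64 (mod 233)
23^10 = 23^8 · 23^2 ≡ 64 · 63 ≡ 71 (mod 233).

71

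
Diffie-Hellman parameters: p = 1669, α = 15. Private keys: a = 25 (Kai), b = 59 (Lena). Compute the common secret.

Lena sends B = α^b mod p = 15^59 mod 1669.
15^1 ≡ 15 (mod 1669)
15^2 = (15^1)^2 ≡ 15^2 = 225 ≡ 225 (mod 1669)
15^4 = (15^2)^2 ≡ 225^2 = 50625 ≡ 555 (mod 1669)
15^8 = (15^4)^2 ≡ 555^2 = 308025 ≡ 929 (mod 1669)
15^16 = (15^8)^2 ≡ 929^2 = 863041 ≡ 168 (mod 1669)
15^32 = (15^16)^2 ≡ 168^2 = 28224 ≡ 1520 (mod 1669)
15^59 = 15^32 · 15^16 · 15^8 · 15^2 · 15^1 ≡ 1520 · 168 · 929 · 225 · 15 ≡ 1310 (mod 1669).
So B = 1310. Kai then computes K = B^a mod p = 1310^25 mod 1669.
1310^1 ≡ 1310 (mod 1669)
1310^2 = (1310^1)^2 ≡ 1310^2 = 1716100 ≡ 368 (mod 1669)
1310^4 = (1310^2)^2 ≡ 368^2 = 135424 ≡ 235 (mod 1669)
1310^8 = (1310^4)^2 ≡ 235^2 = 55225 ≡ 148 (mod 1669)
1310^16 = (1310^8)^2 ≡ 148^2 = 21904 ≡ 207 (mod 1669)
1310^25 = 1310^16 · 1310^8 · 1310^1 ≡ 207 · 148 · 1310 ≡ 386 (mod 1669).

386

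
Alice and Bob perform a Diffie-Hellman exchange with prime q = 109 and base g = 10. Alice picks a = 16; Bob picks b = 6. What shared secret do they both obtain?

Alice sends A = g^a mod q = 10^16 mod 109.
10^1 ≡ 10 (mod 109)
10^2 = (10^1)^2 ≡ 10^2 = 100 ≡ 100 (mod 109)
10^4 = (10^2)^2 ≡ 100^2 = 10000 ≡ 81 (mod 109)
10^8 = (10^4)^2 ≡ 81^2 = 6561 ≡ 21 (mod 109)
10^16 = (10^8)^2 ≡ 21^2 = 441 ≡ 5 (mod 109)
So A = 5. Bob then computes K = A^b mod q = 5^6 mod 109.
5^1 ≡ 5 (mod 109)
5^2 = (5^1)^2 ≡ 5^2 = 25 ≡ 25 (mod 109)
5^4 = (5^2)^2 ≡ 25^2 = 625 ≡ 80 (mod 109)
5^6 = 5^4 · 5^2 ≡ 80 · 25 ≡ 38 (mod 109).

38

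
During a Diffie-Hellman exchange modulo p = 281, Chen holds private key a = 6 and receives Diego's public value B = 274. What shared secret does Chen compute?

191

Shared key K = 274^6 mod 281.
274^1 ≡ 274 (mod 281)
274^2 = (274^1)^2 ≡ 274^2 = 75076 ≡ 49 (mod 281)
274^4 = (274^2)^2 ≡ 49^2 = 2401 ≡ 153 (mod 281)
274^6 = 274^4 · 274^2 ≡ 153 · 49 ≡ 191 (mod 281).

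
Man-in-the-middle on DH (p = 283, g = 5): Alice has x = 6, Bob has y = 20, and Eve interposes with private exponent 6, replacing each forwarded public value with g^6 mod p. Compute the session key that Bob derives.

86

Bob receives Eve's public value M = 5^6 mod 283 instead of the honest one.
5^1 ≡ 5 (mod 283)
5^2 = (5^1)^2 ≡ 5^2 = 25 ≡ 25 (mod 283)
5^4 = (5^2)^2 ≡ 25^2 = 625 ≡ 59 (mod 283)
5^6 = 5^4 · 5^2 ≡ 59 · 25 ≡ 60 (mod 283).
So M = 60. Bob computes K = M^20 mod 283.
60^1 ≡ 60 (mod 283)
60^2 = (60^1)^2 ≡ 60^2 = 3600 ≡ 204 (mod 283)
60^4 = (60^2)^2 ≡ 204^2 = 41616 ≡ 15 (mod 283)
60^8 = (60^4)^2 ≡ 15^2 = 225 ≡ 225 (mod 283)
60^16 = (60^8)^2 ≡ 225^2 = 50625 ≡ 251 (mod 283)
60^20 = 60^16 · 60^4 ≡ 251 · 15 ≡ 86 (mod 283).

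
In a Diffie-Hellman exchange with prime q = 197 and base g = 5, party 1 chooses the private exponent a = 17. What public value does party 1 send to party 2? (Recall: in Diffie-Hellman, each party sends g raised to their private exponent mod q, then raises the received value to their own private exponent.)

31

Public value = 5^17 mod 197.
5^1 ≡ 5 (mod 197)
5^2 = (5^1)^2 ≡ 5^2 = 25 ≡ 25 (mod 197)
5^4 = (5^2)^2 ≡ 25^2 = 625 ≡ 34 (mod 197)
5^8 = (5^4)^2 ≡ 34^2 = 1156 ≡ 171 (mod 197)
5^16 = (5^8)^2 ≡ 171^2 = 29241 ≡ 85 (mod 197)
5^17 = 5^16 · 5^1 ≡ 85 · 5 ≡ 31 (mod 197).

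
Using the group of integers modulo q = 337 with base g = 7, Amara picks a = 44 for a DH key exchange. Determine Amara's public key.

Public value = 7^44 mod 337.
7^1 ≡ 7 (mod 337)
7^2 = (7^1)^2 ≡ 7^2 = 49 ≡ 49 (mod 337)
7^4 = (7^2)^2 ≡ 49^2 = 2401 ≡ 42 (mod 337)
7^8 = (7^4)^2 ≡ 42^2 = 1764 ≡ 79 (mod 337)
7^16 = (7^8)^2 ≡ 79^2 = 6241 ≡ 175 (mod 337)
7^32 = (7^16)^2 ≡ 175^2 = 30625 ≡ 295 (mod 337)
7^44 = 7^32 · 7^8 · 7^4 ≡ 295 · 79 · 42 ≡ 162 (mod 337).

162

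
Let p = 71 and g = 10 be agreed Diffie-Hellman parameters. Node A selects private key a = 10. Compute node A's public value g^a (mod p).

Public value = 10^10 (mod 71).
10^1 ≡ 10 (mod 71)
10^2 = (10^1)^2 ≡ 10^2 = 100 ≡ 29 (mod 71)
10^4 = (10^2)^2 ≡ 29^2 = 841 ≡ 60 (mod 71)
10^8 = (10^4)^2 ≡ 60^2 = 3600 ≡ 50 (mod 71)
10^10 = 10^8 · 10^2 ≡ 50 · 29 ≡ 30 (mod 71).

30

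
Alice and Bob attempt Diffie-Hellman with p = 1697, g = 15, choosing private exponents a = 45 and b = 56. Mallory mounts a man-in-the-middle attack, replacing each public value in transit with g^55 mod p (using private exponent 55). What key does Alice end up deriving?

Alice receives Mallory's public value M = 15^55 mod 1697 instead of the honest one.
15^1 ≡ 15 (mod 1697)
15^2 = (15^1)^2 ≡ 15^2 = 225 ≡ 225 (mod 1697)
15^4 = (15^2)^2 ≡ 225^2 = 50625 ≡ 1412 (mod 1697)
15^8 = (15^4)^2 ≡ 1412^2 = 1993744 ≡ 1466 (mod 1697)
15^16 = (15^8)^2 ≡ 1466^2 = 2149156 ≡ 754 (mod 1697)
15^32 = (15^16)^2 ≡ 754^2 = 568516 ≡ 21 (mod 1697)
15^55 = 15^32 · 15^16 · 15^4 · 15^2 · 15^1 ≡ 21 · 754 · 1412 · 225 · 15 ≡ 185 (mod 1697).
So M = 185. Alice computes K = M^45 mod 1697.
185^1 ≡ 185 (mod 1697)
185^2 = (185^1)^2 ≡ 185^2 = 34225 ≡ 285 (mod 1697)
185^4 = (185^2)^2 ≡ 285^2 = 81225 ≡ 1466 (mod 1697)
185^8 = (185^4)^2 ≡ 1466^2 = 2149156 ≡ 754 (mod 1697)
185^16 = (185^8)^2 ≡ 754^2 = 568516 ≡ 21 (mod 1697)
185^32 = (185^16)^2 ≡ 21^2 = 441 ≡ 441 (mod 1697)
185^45 = 185^32 · 185^8 · 185^4 · 185^1 ≡ 441 · 754 · 1466 · 185 ≡ 1531 (mod 1697).

1531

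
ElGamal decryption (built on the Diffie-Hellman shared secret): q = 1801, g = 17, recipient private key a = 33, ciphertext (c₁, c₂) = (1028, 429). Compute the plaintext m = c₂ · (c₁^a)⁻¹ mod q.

Shared mask s = c₁^a mod q = 1028^33 mod 1801.
1028^1 ≡ 1028 (mod 1801)
1028^2 = (1028^1)^2 ≡ 1028^2 = 1056784 ≡ 1398 (mod 1801)
1028^4 = (1028^2)^2 ≡ 1398^2 = 1954404 ≡ 319 (mod 1801)
1028^8 = (1028^4)^2 ≡ 319^2 = 101761 ≡ 905 (mod 1801)
1028^16 = (1028^8)^2 ≡ 905^2 = 819025 ≡ 1371 (mod 1801)
1028^32 = (1028^16)^2 ≡ 1371^2 = 1879641 ≡ 1198 (mod 1801)
1028^33 = 1028^32 · 1028^1 ≡ 1198 · 1028 ≡ 1461 (mod 1801).
So s = 1461; s⁻¹ ≡ 535 (mod 1801).
m = c₂ · s⁻¹ mod 1801 = 429 · 535 mod 1801 = 788.

788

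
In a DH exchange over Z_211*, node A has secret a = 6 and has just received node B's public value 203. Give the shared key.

Shared key K = 203^6 mod 211.
203^1 ≡ 203 (mod 211)
203^2 = (203^1)^2 ≡ 203^2 = 41209 ≡ 64 (mod 211)
203^4 = (203^2)^2 ≡ 64^2 = 4096 ≡ 87 (mod 211)
203^6 = 203^4 · 203^2 ≡ 87 · 64 ≡ 82 (mod 211).

82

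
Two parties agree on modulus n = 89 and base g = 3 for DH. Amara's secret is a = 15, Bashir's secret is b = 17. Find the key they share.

Amara sends A = g^a mod n = 3^15 mod 89.
3^1 ≡ 3 (mod 89)
3^2 = (3^1)^2 ≡ 3^2 = 9 ≡ 9 (mod 89)
3^4 = (3^2)^2 ≡ 9^2 = 81 ≡ 81 (mod 89)
3^8 = (3^4)^2 ≡ 81^2 = 6561 ≡ 64 (mod 89)
3^15 = 3^8 · 3^4 · 3^2 · 3^1 ≡ 64 · 81 · 9 · 3 ≡ 60 (mod 89).
So A = 60. Bashir then computes K = A^b mod n = 60^17 mod 89.
60^1 ≡ 60 (mod 89)
60^2 = (60^1)^2 ≡ 60^2 = 3600 ≡ 40 (mod 89)
60^4 = (60^2)^2 ≡ 40^2 = 1600 ≡ 87 (mod 89)
60^8 = (60^4)^2 ≡ 87^2 = 7569 ≡ 4 (mod 89)
60^16 = (60^8)^2 ≡ 4^2 = 16 ≡ 16 (mod 89)
60^17 = 60^16 · 60^1 ≡ 16 · 60 ≡ 70 (mod 89).

70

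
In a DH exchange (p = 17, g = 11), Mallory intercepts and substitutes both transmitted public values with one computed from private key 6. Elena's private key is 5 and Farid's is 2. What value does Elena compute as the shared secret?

Elena receives Mallory's public value M = 11^6 mod 17 instead of the honest one.
11^1 ≡ 11 (mod 17)
11^2 = (11^1)^2 ≡ 11^2 = 121 ≡ 2 (mod 17)
11^4 = (11^2)^2 ≡ 2^2 = 4 ≡ 4 (mod 17)
11^6 = 11^4 · 11^2 ≡ 4 · 2 ≡ 8 (mod 17).
So M = 8. Elena computes K = M^5 mod 17.
8^1 ≡ 8 (mod 17)
8^2 = (8^1)^2 ≡ 8^2 = 64 ≡ 13 (mod 17)
8^4 = (8^2)^2 ≡ 13^2 = 169 ≡ 16 (mod 17)
8^5 = 8^4 · 8^1 ≡ 16 · 8 ≡ 9 (mod 17).

9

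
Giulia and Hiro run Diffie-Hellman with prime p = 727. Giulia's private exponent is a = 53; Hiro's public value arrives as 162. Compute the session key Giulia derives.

Shared key K = 162^53 mod 727.
162^1 ≡ 162 (mod 727)
162^2 = (162^1)^2 ≡ 162^2 = 26244 ≡ 72 (mod 727)
162^4 = (162^2)^2 ≡ 72^2 = 5184 ≡ 95 (mod 727)
162^8 = (162^4)^2 ≡ 95^2 = 9025 ≡ 301 (mod 727)
162^16 = (162^8)^2 ≡ 301^2 = 90601 ≡ 453 (mod 727)
162^32 = (162^16)^2 ≡ 453^2 = 205209 ≡ 195 (mod 727)
162^53 = 162^32 · 162^16 · 162^4 · 162^1 ≡ 195 · 453 · 95 · 162 ≡ 190 (mod 727).

190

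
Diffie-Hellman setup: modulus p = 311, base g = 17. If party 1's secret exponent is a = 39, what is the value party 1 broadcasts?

184

Public value = 17^39 (mod 311).
17^1 ≡ 17 (mod 311)
17^2 = (17^1)^2 ≡ 17^2 = 289 ≡ 289 (mod 311)
17^4 = (17^2)^2 ≡ 289^2 = 83521 ≡ 173 (mod 311)
17^8 = (17^4)^2 ≡ 173^2 = 29929 ≡ 73 (mod 311)
17^16 = (17^8)^2 ≡ 73^2 = 5329 ≡ 42 (mod 311)
17^32 = (17^16)^2 ≡ 42^2 = 1764 ≡ 209 (mod 311)
17^39 = 17^32 · 17^4 · 17^2 · 17^1 ≡ 209 · 173 · 289 · 17 ≡ 184 (mod 311).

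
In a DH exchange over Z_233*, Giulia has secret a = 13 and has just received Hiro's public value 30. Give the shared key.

Shared key K = 30^13 mod 233.
30^1 ≡ 30 (mod 233)
30^2 = (30^1)^2 ≡ 30^2 = 900 ≡ 201 (mod 233)
30^4 = (30^2)^2 ≡ 201^2 = 40401 ≡ 92 (mod 233)
30^8 = (30^4)^2 ≡ 92^2 = 8464 ≡ 76 (mod 233)
30^13 = 30^8 · 30^4 · 30^1 ≡ 76 · 92 · 30 ≡ 60 (mod 233).

60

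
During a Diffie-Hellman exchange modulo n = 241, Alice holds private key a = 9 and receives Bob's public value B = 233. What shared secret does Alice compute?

Shared key K = 233^9 mod 241.
233^1 ≡ 233 (mod 241)
233^2 = (233^1)^2 ≡ 233^2 = 54289 ≡ 64 (mod 241)
233^4 = (233^2)^2 ≡ 64^2 = 4096 ≡ 240 (mod 241)
233^8 = (233^4)^2 ≡ 240^2 = 57600 ≡ 1 (mod 241)
233^9 = 233^8 · 233^1 ≡ 1 · 233 ≡ 233 (mod 241).

233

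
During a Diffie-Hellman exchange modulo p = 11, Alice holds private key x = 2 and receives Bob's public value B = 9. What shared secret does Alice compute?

Shared key K = 9^2 mod 11.
9^1 ≡ 9 (mod 11)
9^2 = (9^1)^2 ≡ 9^2 = 81 ≡ 4 (mod 11)

4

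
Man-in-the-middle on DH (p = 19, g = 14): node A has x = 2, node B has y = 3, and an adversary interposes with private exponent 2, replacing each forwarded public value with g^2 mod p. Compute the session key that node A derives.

17

Node A receives an adversary's public value M = 14^2 mod 19 instead of the honest one.
14^1 ≡ 14 (mod 19)
14^2 = (14^1)^2 ≡ 14^2 = 196 ≡ 6 (mod 19)
So M = 6. Node A computes K = M^2 mod 19.
6^1 ≡ 6 (mod 19)
6^2 = (6^1)^2 ≡ 6^2 = 36 ≡ 17 (mod 19)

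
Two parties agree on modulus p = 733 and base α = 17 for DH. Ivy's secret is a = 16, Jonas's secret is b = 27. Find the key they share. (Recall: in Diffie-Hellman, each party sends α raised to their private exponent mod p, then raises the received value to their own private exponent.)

Ivy sends A = α^a mod p = 17^16 mod 733.
17^1 ≡ 17 (mod 733)
17^2 = (17^1)^2 ≡ 17^2 = 289 ≡ 289 (mod 733)
17^4 = (17^2)^2 ≡ 289^2 = 83521 ≡ 692 (mod 733)
17^8 = (17^4)^2 ≡ 692^2 = 478864 ≡ 215 (mod 733)
17^16 = (17^8)^2 ≡ 215^2 = 46225 ≡ 46 (mod 733)
So A = 46. Jonas then computes K = A^b mod p = 46^27 mod 733.
46^1 ≡ 46 (mod 733)
46^2 = (46^1)^2 ≡ 46^2 = 2116 ≡ 650 (mod 733)
46^4 = (46^2)^2 ≡ 650^2 = 422500 ≡ 292 (mod 733)
46^8 = (46^4)^2 ≡ 292^2 = 85264 ≡ 236 (mod 733)
46^16 = (46^8)^2 ≡ 236^2 = 55696 ≡ 721 (mod 733)
46^27 = 46^16 · 46^8 · 46^2 · 46^1 ≡ 721 · 236 · 650 · 46 ≡ 93 (mod 733).

93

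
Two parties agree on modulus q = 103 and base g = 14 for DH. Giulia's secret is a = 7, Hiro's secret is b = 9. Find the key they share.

76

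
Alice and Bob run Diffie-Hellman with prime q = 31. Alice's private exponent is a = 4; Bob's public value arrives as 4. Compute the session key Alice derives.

Shared key K = 4^4 mod 31.
4^1 ≡ 4 (mod 31)
4^2 = (4^1)^2 ≡ 4^2 = 16 ≡ 16 (mod 31)
4^4 = (4^2)^2 ≡ 16^2 = 256 ≡ 8 (mod 31)

8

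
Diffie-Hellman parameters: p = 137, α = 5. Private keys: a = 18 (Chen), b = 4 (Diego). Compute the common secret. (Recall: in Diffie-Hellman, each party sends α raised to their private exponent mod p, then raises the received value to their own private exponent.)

60

Chen sends A = α^a mod p = 5^18 mod 137.
5^1 ≡ 5 (mod 137)
5^2 = (5^1)^2 ≡ 5^2 = 25 ≡ 25 (mod 137)
5^4 = (5^2)^2 ≡ 25^2 = 625 ≡ 77 (mod 137)
5^8 = (5^4)^2 ≡ 77^2 = 5929 ≡ 38 (mod 137)
5^16 = (5^8)^2 ≡ 38^2 = 1444 ≡ 74 (mod 137)
5^18 = 5^16 · 5^2 ≡ 74 · 25 ≡ 69 (mod 137).
So A = 69. Diego then computes K = A^b mod p = 69^4 mod 137.
69^1 ≡ 69 (mod 137)
69^2 = (69^1)^2 ≡ 69^2 = 4761 ≡ 103 (mod 137)
69^4 = (69^2)^2 ≡ 103^2 = 10609 ≡ 60 (mod 137)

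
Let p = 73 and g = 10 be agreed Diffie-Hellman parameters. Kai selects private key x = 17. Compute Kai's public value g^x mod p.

Public value = 10^17 mod 73.
10^1 ≡ 10 (mod 73)
10^2 = (10^1)^2 ≡ 10^2 = 100 ≡ 27 (mod 73)
10^4 = (10^2)^2 ≡ 27^2 = 729 ≡ 72 (mod 73)
10^8 = (10^4)^2 ≡ 72^2 = 5184 ≡ 1 (mod 73)
10^16 = (10^8)^2 ≡ 1^2 = 1 ≡ 1 (mod 73)
10^17 = 10^16 · 10^1 ≡ 1 · 10 ≡ 10 (mod 73).

10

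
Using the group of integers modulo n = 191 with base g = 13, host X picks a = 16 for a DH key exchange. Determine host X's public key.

78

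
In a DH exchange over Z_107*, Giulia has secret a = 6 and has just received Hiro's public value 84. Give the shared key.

105

Shared key K = 84^6 mod 107.
84^1 ≡ 84 (mod 107)
84^2 = (84^1)^2 ≡ 84^2 = 7056 ≡ 101 (mod 107)
84^4 = (84^2)^2 ≡ 101^2 = 10201 ≡ 36 (mod 107)
84^6 = 84^4 · 84^2 ≡ 36 · 101 ≡ 105 (mod 107).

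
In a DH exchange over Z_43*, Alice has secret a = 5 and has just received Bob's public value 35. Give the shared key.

41

Shared key K = 35^5 mod 43.
35^1 ≡ 35 (mod 43)
35^2 = (35^1)^2 ≡ 35^2 = 1225 ≡ 21 (mod 43)
35^4 = (35^2)^2 ≡ 21^2 = 441 ≡ 11 (mod 43)
35^5 = 35^4 · 35^1 ≡ 11 · 35 ≡ 41 (mod 43).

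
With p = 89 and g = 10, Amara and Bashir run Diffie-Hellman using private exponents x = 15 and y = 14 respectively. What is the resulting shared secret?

Bashir sends B = g^y mod p = 10^14 mod 89.
10^1 ≡ 10 (mod 89)
10^2 = (10^1)^2 ≡ 10^2 = 100 ≡ 11 (mod 89)
10^4 = (10^2)^2 ≡ 11^2 = 121 ≡ 32 (mod 89)
10^8 = (10^4)^2 ≡ 32^2 = 1024 ≡ 45 (mod 89)
10^14 = 10^8 · 10^4 · 10^2 ≡ 45 · 32 · 11 ≡ 87 (mod 89).
So B = 87. Amara then computes K = B^x mod p = 87^15 mod 89.
87^1 ≡ 87 (mod 89)
87^2 = (87^1)^2 ≡ 87^2 = 7569 ≡ 4 (mod 89)
87^4 = (87^2)^2 ≡ 4^2 = 16 ≡ 16 (mod 89)
87^8 = (87^4)^2 ≡ 16^2 = 256 ≡ 78 (mod 89)
87^15 = 87^8 · 87^4 · 87^2 · 87^1 ≡ 78 · 16 · 4 · 87 ≡ 73 (mod 89).

73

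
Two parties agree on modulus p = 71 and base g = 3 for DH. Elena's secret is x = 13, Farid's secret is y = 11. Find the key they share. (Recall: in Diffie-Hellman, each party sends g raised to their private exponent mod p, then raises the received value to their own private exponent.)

Farid sends B = g^y mod p = 3^11 mod 71.
3^1 ≡ 3 (mod 71)
3^2 = (3^1)^2 ≡ 3^2 = 9 ≡ 9 (mod 71)
3^4 = (3^2)^2 ≡ 9^2 = 81 ≡ 10 (mod 71)
3^8 = (3^4)^2 ≡ 10^2 = 100 ≡ 29 (mod 71)
3^11 = 3^8 · 3^2 · 3^1 ≡ 29 · 9 · 3 ≡ 2 (mod 71).
So B = 2. Elena then computes K = B^x mod p = 2^13 mod 71.
2^1 ≡ 2 (mod 71)
2^2 = (2^1)^2 ≡ 2^2 = 4 ≡ 4 (mod 71)
2^4 = (2^2)^2 ≡ 4^2 = 16 ≡ 16 (mod 71)
2^8 = (2^4)^2 ≡ 16^2 = 256 ≡ 43 (mod 71)
2^13 = 2^8 · 2^4 · 2^1 ≡ 43 · 16 · 2 ≡ 27 (mod 71).

27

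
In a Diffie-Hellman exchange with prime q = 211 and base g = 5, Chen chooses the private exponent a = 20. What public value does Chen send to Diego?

148

Public value = 5^20 mod 211.
5^1 ≡ 5 (mod 211)
5^2 = (5^1)^2 ≡ 5^2 = 25 ≡ 25 (mod 211)
5^4 = (5^2)^2 ≡ 25^2 = 625 ≡ 203 (mod 211)
5^8 = (5^4)^2 ≡ 203^2 = 41209 ≡ 64 (mod 211)
5^16 = (5^8)^2 ≡ 64^2 = 4096 ≡ 87 (mod 211)
5^20 = 5^16 · 5^4 ≡ 87 · 203 ≡ 148 (mod 211).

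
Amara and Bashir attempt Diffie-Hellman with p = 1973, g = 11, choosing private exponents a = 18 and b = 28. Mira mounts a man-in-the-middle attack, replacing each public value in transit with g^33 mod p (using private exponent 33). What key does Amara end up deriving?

475

Amara receives Mira's public value M = 11^33 mod 1973 instead of the honest one.
11^1 ≡ 11 (mod 1973)
11^2 = (11^1)^2 ≡ 11^2 = 121 ≡ 121 (mod 1973)
11^4 = (11^2)^2 ≡ 121^2 = 14641 ≡ 830 (mod 1973)
11^8 = (11^4)^2 ≡ 830^2 = 688900 ≡ 323 (mod 1973)
11^16 = (11^8)^2 ≡ 323^2 = 104329 ≡ 1733 (mod 1973)
11^32 = (11^16)^2 ≡ 1733^2 = 3003289 ≡ 383 (mod 1973)
11^33 = 11^32 · 11^1 ≡ 383 · 11 ≡ 267 (mod 1973).
So M = 267. Amara computes K = M^18 mod 1973.
267^1 ≡ 267 (mod 1973)
267^2 = (267^1)^2 ≡ 267^2 = 71289 ≡ 261 (mod 1973)
267^4 = (267^2)^2 ≡ 261^2 = 68121 ≡ 1039 (mod 1973)
267^8 = (267^4)^2 ≡ 1039^2 = 1079521 ≡ 290 (mod 1973)
267^16 = (267^8)^2 ≡ 290^2 = 84100 ≡ 1234 (mod 1973)
267^18 = 267^16 · 267^2 ≡ 1234 · 261 ≡ 475 (mod 1973).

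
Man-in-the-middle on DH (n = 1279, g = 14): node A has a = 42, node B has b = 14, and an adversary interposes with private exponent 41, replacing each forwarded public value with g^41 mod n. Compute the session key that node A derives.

Node A receives an adversary's public value M = 14^41 mod 1279 instead of the honest one.
14^1 ≡ 14 (mod 1279)
14^2 = (14^1)^2 ≡ 14^2 = 196 ≡ 196 (mod 1279)
14^4 = (14^2)^2 ≡ 196^2 = 38416 ≡ 46 (mod 1279)
14^8 = (14^4)^2 ≡ 46^2 = 2116 ≡ 837 (mod 1279)
14^16 = (14^8)^2 ≡ 837^2 = 700569 ≡ 956 (mod 1279)
14^32 = (14^16)^2 ≡ 956^2 = 913936 ≡ 730 (mod 1279)
14^41 = 14^32 · 14^8 · 14^1 ≡ 730 · 837 · 14 ≡ 188 (mod 1279).
So M = 188. Node A computes K = M^42 mod 1279.
188^1 ≡ 188 (mod 1279)
188^2 = (188^1)^2 ≡ 188^2 = 35344 ≡ 811 (mod 1279)
188^4 = (188^2)^2 ≡ 811^2 = 657721 ≡ 315 (mod 1279)
188^8 = (188^4)^2 ≡ 315^2 = 99225 ≡ 742 (mod 1279)
188^16 = (188^8)^2 ≡ 742^2 = 550564 ≡ 594 (mod 1279)
188^32 = (188^16)^2 ≡ 594^2 = 352836 ≡ 1111 (mod 1279)
188^42 = 188^32 · 188^8 · 188^2 ≡ 1111 · 742 · 811 ≡ 1260 (mod 1279).

1260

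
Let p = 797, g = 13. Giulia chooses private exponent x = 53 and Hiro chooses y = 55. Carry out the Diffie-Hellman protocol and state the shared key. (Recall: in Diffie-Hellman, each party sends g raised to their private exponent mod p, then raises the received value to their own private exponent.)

395

Hiro sends B = g^y mod p = 13^55 mod 797.
13^1 ≡ 13 (mod 797)
13^2 = (13^1)^2 ≡ 13^2 = 169 ≡ 169 (mod 797)
13^4 = (13^2)^2 ≡ 169^2 = 28561 ≡ 666 (mod 797)
13^8 = (13^4)^2 ≡ 666^2 = 443556 ≡ 424 (mod 797)
13^16 = (13^8)^2 ≡ 424^2 = 179776 ≡ 451 (mod 797)
13^32 = (13^16)^2 ≡ 451^2 = 203401 ≡ 166 (mod 797)
13^55 = 13^32 · 13^16 · 13^4 · 13^2 · 13^1 ≡ 166 · 451 · 666 · 169 · 13 ≡ 695 (mod 797).
So B = 695. Giulia then computes K = B^x mod p = 695^53 mod 797.
695^1 ≡ 695 (mod 797)
695^2 = (695^1)^2 ≡ 695^2 = 483025 ≡ 43 (mod 797)
695^4 = (695^2)^2 ≡ 43^2 = 1849 ≡ 255 (mod 797)
695^8 = (695^4)^2 ≡ 255^2 = 65025 ≡ 468 (mod 797)
695^16 = (695^8)^2 ≡ 468^2 = 219024 ≡ 646 (mod 797)
695^32 = (695^16)^2 ≡ 646^2 = 417316 ≡ 485 (mod 797)
695^53 = 695^32 · 695^16 · 695^4 · 695^1 ≡ 485 · 646 · 255 · 695 ≡ 395 (mod 797).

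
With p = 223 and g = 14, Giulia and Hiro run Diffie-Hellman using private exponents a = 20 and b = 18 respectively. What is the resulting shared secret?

Hiro sends B = g^b mod p = 14^18 mod 223.
14^1 ≡ 14 (mod 223)
14^2 = (14^1)^2 ≡ 14^2 = 196 ≡ 196 (mod 223)
14^4 = (14^2)^2 ≡ 196^2 = 38416 ≡ 60 (mod 223)
14^8 = (14^4)^2 ≡ 60^2 = 3600 ≡ 32 (mod 223)
14^16 = (14^8)^2 ≡ 32^2 = 1024 ≡ 132 (mod 223)
14^18 = 14^16 · 14^2 ≡ 132 · 196 ≡ 4 (mod 223).
So B = 4. Giulia then computes K = B^a mod p = 4^20 mod 223.
4^1 ≡ 4 (mod 223)
4^2 = (4^1)^2 ≡ 4^2 = 16 ≡ 16 (mod 223)
4^4 = (4^2)^2 ≡ 16^2 = 256 ≡ 33 (mod 223)
4^8 = (4^4)^2 ≡ 33^2 = 1089 ≡ 197 (mod 223)
4^16 = (4^8)^2 ≡ 197^2 = 38809 ≡ 7 (mod 223)
4^20 = 4^16 · 4^4 ≡ 7 · 33 ≡ 8 (mod 223).

8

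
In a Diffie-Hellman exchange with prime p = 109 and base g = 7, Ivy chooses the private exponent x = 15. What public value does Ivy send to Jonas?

Public value = 7^15 mod 109.
7^1 ≡ 7 (mod 109)
7^2 = (7^1)^2 ≡ 7^2 = 49 ≡ 49 (mod 109)
7^4 = (7^2)^2 ≡ 49^2 = 2401 ≡ 3 (mod 109)
7^8 = (7^4)^2 ≡ 3^2 = 9 ≡ 9 (mod 109)
7^15 = 7^8 · 7^4 · 7^2 · 7^1 ≡ 9 · 3 · 49 · 7 ≡ 105 (mod 109).

105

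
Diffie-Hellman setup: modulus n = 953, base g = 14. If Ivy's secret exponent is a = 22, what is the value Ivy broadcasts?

Public value = 14^22 mod 953.
14^1 ≡ 14 (mod 953)
14^2 = (14^1)^2 ≡ 14^2 = 196 ≡ 196 (mod 953)
14^4 = (14^2)^2 ≡ 196^2 = 38416 ≡ 296 (mod 953)
14^8 = (14^4)^2 ≡ 296^2 = 87616 ≡ 893 (mod 953)
14^16 = (14^8)^2 ≡ 893^2 = 797449 ≡ 741 (mod 953)
14^22 = 14^16 · 14^4 · 14^2 ≡ 741 · 296 · 196 ≡ 26 (mod 953).

26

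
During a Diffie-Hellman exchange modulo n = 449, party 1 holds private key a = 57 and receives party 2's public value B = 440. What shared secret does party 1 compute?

Shared key K = 440^57 mod 449.
440^1 ≡ 440 (mod 449)
440^2 = (440^1)^2 ≡ 440^2 = 193600 ≡ 81 (mod 449)
440^4 = (440^2)^2 ≡ 81^2 = 6561 ≡ 275 (mod 449)
440^8 = (440^4)^2 ≡ 275^2 = 75625 ≡ 193 (mod 449)
440^16 = (440^8)^2 ≡ 193^2 = 37249 ≡ 431 (mod 449)
440^32 = (440^16)^2 ≡ 431^2 = 185761 ≡ 324 (mod 449)
440^57 = 440^32 · 440^16 · 440^8 · 440^1 ≡ 324 · 431 · 193 · 440 ≡ 295 (mod 449).

295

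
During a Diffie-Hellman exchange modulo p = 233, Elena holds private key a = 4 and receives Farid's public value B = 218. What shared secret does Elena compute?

Shared key K = 218^4 mod 233.
218^1 ≡ 218 (mod 233)
218^2 = (218^1)^2 ≡ 218^2 = 47524 ≡ 225 (mod 233)
218^4 = (218^2)^2 ≡ 225^2 = 50625 ≡ 64 (mod 233)

64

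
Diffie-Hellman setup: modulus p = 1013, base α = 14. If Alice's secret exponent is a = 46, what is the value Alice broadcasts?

114

Public value = 14^46 mod 1013.
14^1 ≡ 14 (mod 1013)
14^2 = (14^1)^2 ≡ 14^2 = 196 ≡ 196 (mod 1013)
14^4 = (14^2)^2 ≡ 196^2 = 38416 ≡ 935 (mod 1013)
14^8 = (14^4)^2 ≡ 935^2 = 874225 ≡ 6 (mod 1013)
14^16 = (14^8)^2 ≡ 6^2 = 36 ≡ 36 (mod 1013)
14^32 = (14^16)^2 ≡ 36^2 = 1296 ≡ 283 (mod 1013)
14^46 = 14^32 · 14^8 · 14^4 · 14^2 ≡ 283 · 6 · 935 · 196 ≡ 114 (mod 1013).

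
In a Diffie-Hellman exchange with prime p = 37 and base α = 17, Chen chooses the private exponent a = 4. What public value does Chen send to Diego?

Public value = 17^4 (mod 37).
17^1 ≡ 17 (mod 37)
17^2 = (17^1)^2 ≡ 17^2 = 289 ≡ 30 (mod 37)
17^4 = (17^2)^2 ≡ 30^2 = 900 ≡ 12 (mod 37)

12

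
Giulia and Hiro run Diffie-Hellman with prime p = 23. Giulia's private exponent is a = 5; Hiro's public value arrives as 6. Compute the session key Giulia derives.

Shared key K = 6^5 mod 23.
6^1 ≡ 6 (mod 23)
6^2 = (6^1)^2 ≡ 6^2 = 36 ≡ 13 (mod 23)
6^4 = (6^2)^2 ≡ 13^2 = 169 ≡ 8 (mod 23)
6^5 = 6^4 · 6^1 ≡ 8 · 6 ≡ 2 (mod 23).

2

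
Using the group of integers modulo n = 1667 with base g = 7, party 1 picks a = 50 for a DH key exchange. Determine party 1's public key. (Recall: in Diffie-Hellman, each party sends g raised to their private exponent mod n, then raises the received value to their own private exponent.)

914

Public value = 7^50 mod 1667.
7^1 ≡ 7 (mod 1667)
7^2 = (7^1)^2 ≡ 7^2 = 49 ≡ 49 (mod 1667)
7^4 = (7^2)^2 ≡ 49^2 = 2401 ≡ 734 (mod 1667)
7^8 = (7^4)^2 ≡ 734^2 = 538756 ≡ 315 (mod 1667)
7^16 = (7^8)^2 ≡ 315^2 = 99225 ≡ 872 (mod 1667)
7^32 = (7^16)^2 ≡ 872^2 = 760384 ≡ 232 (mod 1667)
7^50 = 7^32 · 7^16 · 7^2 ≡ 232 · 872 · 49 ≡ 914 (mod 1667).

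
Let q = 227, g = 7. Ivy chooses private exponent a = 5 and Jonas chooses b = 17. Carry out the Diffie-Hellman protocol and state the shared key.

Ivy sends A = g^a mod q = 7^5 mod 227.
7^1 ≡ 7 (mod 227)
7^2 = (7^1)^2 ≡ 7^2 = 49 ≡ 49 (mod 227)
7^4 = (7^2)^2 ≡ 49^2 = 2401 ≡ 131 (mod 227)
7^5 = 7^4 · 7^1 ≡ 131 · 7 ≡ 9 (mod 227).
So A = 9. Jonas then computes K = A^b mod q = 9^17 mod 227.
9^1 ≡ 9 (mod 227)
9^2 = (9^1)^2 ≡ 9^2 = 81 ≡ 81 (mod 227)
9^4 = (9^2)^2 ≡ 81^2 = 6561 ≡ 205 (mod 227)
9^8 = (9^4)^2 ≡ 205^2 = 42025 ≡ 30 (mod 227)
9^16 = (9^8)^2 ≡ 30^2 = 900 ≡ 219 (mod 227)
9^17 = 9^16 · 9^1 ≡ 219 · 9 ≡ 155 (mod 227).

155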